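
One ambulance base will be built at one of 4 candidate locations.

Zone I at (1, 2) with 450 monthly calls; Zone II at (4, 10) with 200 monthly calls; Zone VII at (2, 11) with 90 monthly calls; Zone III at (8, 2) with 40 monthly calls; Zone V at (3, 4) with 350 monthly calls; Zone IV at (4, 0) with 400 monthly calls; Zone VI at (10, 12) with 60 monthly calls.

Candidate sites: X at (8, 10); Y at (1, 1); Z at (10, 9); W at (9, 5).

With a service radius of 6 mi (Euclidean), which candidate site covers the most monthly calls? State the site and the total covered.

Y, covering 1200

Coverage radius r = 6 mi; a point is covered iff (Δx)²+(Δy)² ≤ 6² = 36.
  X (8, 10): covers {Zone II, Zone VI} → 260
  Y (1, 1): covers {Zone I, Zone V, Zone IV} → 1200
  Z (10, 9): covers {Zone VI} → 60
  W (9, 5): covers {Zone III} → 40
Maximum coverage at Y: 1200 monthly calls.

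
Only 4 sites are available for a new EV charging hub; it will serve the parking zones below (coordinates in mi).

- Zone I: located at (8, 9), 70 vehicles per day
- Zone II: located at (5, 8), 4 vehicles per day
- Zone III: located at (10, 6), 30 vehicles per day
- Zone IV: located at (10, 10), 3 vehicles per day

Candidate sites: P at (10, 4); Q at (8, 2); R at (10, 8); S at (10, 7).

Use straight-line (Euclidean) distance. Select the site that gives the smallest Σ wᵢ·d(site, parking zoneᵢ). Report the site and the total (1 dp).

Total weighted distance at each candidate:
  P (10, 4): total = 480.6
  Q (8, 2): total = 675.7
  R (10, 8): total = 242.5
  S (10, 7): total = 257.4
Minimum is at R with total 242.5 mi.

R, total 242.5 mi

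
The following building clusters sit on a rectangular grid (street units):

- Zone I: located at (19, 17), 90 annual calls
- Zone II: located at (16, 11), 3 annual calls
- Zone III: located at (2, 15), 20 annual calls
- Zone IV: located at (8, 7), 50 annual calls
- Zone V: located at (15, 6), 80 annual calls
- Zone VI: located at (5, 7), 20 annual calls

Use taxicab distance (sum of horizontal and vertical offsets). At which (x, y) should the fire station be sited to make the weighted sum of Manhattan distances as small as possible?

Manhattan distance separates: Σwᵢ(|x−xᵢ|+|y−yᵢ|) = Σwᵢ|x−xᵢ| + Σwᵢ|y−yᵢ|, so x and y are optimised independently as 1-D weighted medians.
Total weight W = 263; half = 131.5.
x-coordinate, sorted with cumulative weight:
  x=2 (Zone III, w=20) cum 20
  x=5 (Zone VI, w=20) cum 40
  x=8 (Zone IV, w=50) cum 90
  x=15 (Zone V, w=80) cum 170  ← median
  x=16 (Zone II, w=3) cum 173
  x=19 (Zone I, w=90) cum 263
⇒ x* = 15
y-coordinate, sorted with cumulative weight:
  y=6 (Zone V, w=80) cum 80
  y=7 (Zone IV, w=50) cum 130
  y=7 (Zone VI, w=20) cum 150  ← median
  y=11 (Zone II, w=3) cum 153
  y=15 (Zone III, w=20) cum 173
  y=17 (Zone I, w=90) cum 263
⇒ y* = 7

(15, 7)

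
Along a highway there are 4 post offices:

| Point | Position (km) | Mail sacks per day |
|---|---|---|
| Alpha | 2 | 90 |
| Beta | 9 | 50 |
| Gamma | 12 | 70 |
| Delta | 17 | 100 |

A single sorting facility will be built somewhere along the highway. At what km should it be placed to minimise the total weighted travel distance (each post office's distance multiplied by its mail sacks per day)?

For a sum of weighted absolute distances on a line, the optimum is the weighted median (not the mean). Total weight W = 310; half-weight = 155.
Sort by position and accumulate weight:
  km 2 (Alpha, w=90) → cum 90
  km 9 (Beta, w=50) → cum 140
  km 12 (Gamma, w=70) → cum 210  ≥ 155 → median here
  km 17 (Delta, w=100) → cum 310
Optimal location: km 12.

x = 12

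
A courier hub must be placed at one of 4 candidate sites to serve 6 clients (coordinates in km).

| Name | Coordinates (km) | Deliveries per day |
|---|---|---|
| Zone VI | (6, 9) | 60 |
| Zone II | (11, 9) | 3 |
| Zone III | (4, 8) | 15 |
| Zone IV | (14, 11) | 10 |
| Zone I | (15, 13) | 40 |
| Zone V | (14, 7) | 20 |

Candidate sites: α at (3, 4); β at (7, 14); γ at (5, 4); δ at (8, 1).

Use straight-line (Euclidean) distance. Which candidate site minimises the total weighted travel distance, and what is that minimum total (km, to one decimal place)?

Total weighted distance at each candidate:
  α (3, 4): total = 1398.4
  β (7, 14): total = 1022.4
  γ (5, 4): total = 1233.1
  δ (8, 1): total = 1483.4
Minimum is at β with total 1022.4 km.

β, total 1022.4 km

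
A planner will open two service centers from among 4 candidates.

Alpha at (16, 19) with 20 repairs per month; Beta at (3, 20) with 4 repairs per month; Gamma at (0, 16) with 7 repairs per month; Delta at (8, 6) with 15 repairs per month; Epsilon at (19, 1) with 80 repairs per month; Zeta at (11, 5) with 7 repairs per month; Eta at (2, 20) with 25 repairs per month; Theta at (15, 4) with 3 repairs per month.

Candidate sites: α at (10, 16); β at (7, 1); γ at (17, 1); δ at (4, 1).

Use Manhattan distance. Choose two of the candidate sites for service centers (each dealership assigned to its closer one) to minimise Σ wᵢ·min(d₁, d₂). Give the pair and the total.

{α, γ}, total 1019

Evaluate every pair (each demand assigned to the nearer of the two):
  {α, γ}: total = 1019
  {γ, δ}: total = 1498
  {β, γ}: total = 1547
  {α, β}: total = 1733
  {α, δ}: total = 2048
  {β, δ}: total = 2417
Best pair: {α, γ} with total 1019.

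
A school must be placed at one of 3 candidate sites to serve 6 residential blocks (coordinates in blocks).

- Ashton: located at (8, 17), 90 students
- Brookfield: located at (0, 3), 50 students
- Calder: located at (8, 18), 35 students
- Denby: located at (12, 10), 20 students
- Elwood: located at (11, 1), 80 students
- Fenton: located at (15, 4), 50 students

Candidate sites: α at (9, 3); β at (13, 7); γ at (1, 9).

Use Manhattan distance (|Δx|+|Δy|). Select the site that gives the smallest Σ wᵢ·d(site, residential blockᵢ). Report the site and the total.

Total weighted distance at each candidate:
  α (9, 3): total = 3230
  β (13, 7): total = 3730
  γ (1, 9): total = 4890
Minimum is at α with total 3230 blocks.

α, total 3230 blocks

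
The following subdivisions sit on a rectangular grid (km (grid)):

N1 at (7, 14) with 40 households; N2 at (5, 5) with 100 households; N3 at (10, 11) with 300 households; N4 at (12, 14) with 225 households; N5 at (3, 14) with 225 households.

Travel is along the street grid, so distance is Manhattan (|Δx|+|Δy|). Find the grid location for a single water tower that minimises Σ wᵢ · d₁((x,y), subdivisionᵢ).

Manhattan distance separates: Σwᵢ(|x−xᵢ|+|y−yᵢ|) = Σwᵢ|x−xᵢ| + Σwᵢ|y−yᵢ|, so x and y are optimised independently as 1-D weighted medians.
Total weight W = 890; half = 445.
x-coordinate, sorted with cumulative weight:
  x=3 (N5, w=225) cum 225
  x=5 (N2, w=100) cum 325
  x=7 (N1, w=40) cum 365
  x=10 (N3, w=300) cum 665  ← median
  x=12 (N4, w=225) cum 890
⇒ x* = 10
y-coordinate, sorted with cumulative weight:
  y=5 (N2, w=100) cum 100
  y=11 (N3, w=300) cum 400
  y=14 (N1, w=40) cum 440
  y=14 (N4, w=225) cum 665  ← median
  y=14 (N5, w=225) cum 890
⇒ y* = 14

(10, 14)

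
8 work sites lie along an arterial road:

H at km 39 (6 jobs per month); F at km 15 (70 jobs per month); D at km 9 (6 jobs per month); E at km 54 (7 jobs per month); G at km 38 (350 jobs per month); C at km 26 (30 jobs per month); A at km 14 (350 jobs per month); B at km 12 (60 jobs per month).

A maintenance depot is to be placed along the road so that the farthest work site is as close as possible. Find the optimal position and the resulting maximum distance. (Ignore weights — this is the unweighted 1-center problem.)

The 1-center on a line is the midpoint of the two extreme points: leftmost at 9, rightmost at 54.
Optimal location = (9 + 54)/2 = 31.5; maximum distance = (54 − 9)/2 = 22.5.

location 31.5, max distance 22.5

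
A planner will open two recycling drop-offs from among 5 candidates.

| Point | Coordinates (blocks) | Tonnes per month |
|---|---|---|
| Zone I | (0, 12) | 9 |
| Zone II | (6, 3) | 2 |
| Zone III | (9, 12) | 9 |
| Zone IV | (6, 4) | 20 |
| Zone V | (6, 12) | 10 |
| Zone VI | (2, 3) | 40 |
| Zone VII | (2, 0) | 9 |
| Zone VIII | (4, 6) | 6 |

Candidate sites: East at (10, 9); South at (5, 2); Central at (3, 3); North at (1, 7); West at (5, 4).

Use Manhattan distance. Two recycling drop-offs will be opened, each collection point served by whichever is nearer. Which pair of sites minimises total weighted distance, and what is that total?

{East, Central}, total 400

Evaluate every pair (each demand assigned to the nearer of the two):
  {East, Central}: total = 400
  {Central, West}: total = 424
  {Central, North}: total = 457
  {East, West}: total = 488
  {South, Central}: total = 508
  {North, West}: total = 517
  {East, South}: total = 522
  {South, West}: total = 562
  {South, North}: total = 564
  {East, North}: total = 634
Best pair: {East, Central} with total 400.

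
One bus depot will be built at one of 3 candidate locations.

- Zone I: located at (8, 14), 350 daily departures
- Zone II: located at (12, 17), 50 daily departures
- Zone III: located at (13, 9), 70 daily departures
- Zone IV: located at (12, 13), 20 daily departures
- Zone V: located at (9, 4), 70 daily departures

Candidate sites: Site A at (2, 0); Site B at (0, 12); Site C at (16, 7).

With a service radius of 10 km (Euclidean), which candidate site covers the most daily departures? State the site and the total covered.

Site B, covering 350

Coverage radius r = 10 km; a point is covered iff (Δx)²+(Δy)² ≤ 10² = 100.
  Site A (2, 0): covers {Zone V} → 70
  Site B (0, 12): covers {Zone I} → 350
  Site C (16, 7): covers {Zone III, Zone IV, Zone V} → 160
Maximum coverage at Site B: 350 daily departures.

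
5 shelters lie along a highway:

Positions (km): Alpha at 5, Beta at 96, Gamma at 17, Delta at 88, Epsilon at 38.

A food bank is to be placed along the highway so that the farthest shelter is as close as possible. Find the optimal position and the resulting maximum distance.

location 50.5, max distance 45.5

The 1-center on a line is the midpoint of the two extreme points: leftmost at 5, rightmost at 96.
Optimal location = (5 + 96)/2 = 50.5; maximum distance = (96 − 5)/2 = 45.5.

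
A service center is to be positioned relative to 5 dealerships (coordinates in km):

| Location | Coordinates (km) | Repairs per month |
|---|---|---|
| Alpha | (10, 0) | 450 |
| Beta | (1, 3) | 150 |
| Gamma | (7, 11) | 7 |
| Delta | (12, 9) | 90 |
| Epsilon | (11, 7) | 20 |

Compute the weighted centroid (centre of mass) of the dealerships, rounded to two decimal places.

(8.37, 2.06)

The minimiser of Σwᵢ‖p−pᵢ‖² is the weighted centroid p* = (Σwᵢpᵢ)/(Σwᵢ).
Σwᵢ = 717.
Σwᵢxᵢ = 450·10 + 150·1 + 7·7 + 90·12 + 20·11 = 5999.
Σwᵢyᵢ = 450·0 + 150·3 + 7·11 + 90·9 + 20·7 = 1477.
x* = 5999/717 = 8.37, y* = 1477/717 = 2.06.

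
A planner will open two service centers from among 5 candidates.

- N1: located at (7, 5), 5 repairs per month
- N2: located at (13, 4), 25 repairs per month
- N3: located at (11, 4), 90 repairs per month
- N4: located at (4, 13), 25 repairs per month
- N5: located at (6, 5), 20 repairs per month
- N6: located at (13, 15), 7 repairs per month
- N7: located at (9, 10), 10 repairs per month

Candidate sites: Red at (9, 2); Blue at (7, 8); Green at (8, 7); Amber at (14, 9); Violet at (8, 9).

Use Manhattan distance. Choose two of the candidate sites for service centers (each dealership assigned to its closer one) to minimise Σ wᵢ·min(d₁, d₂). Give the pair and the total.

{Red, Blue}, total 936

Evaluate every pair (each demand assigned to the nearer of the two):
  {Red, Blue}: total = 936
  {Red, Violet}: total = 952
  {Red, Green}: total = 986
  {Red, Amber}: total = 1114
  {Green, Amber}: total = 1124
  {Green, Violet}: total = 1132
  {Blue, Green}: total = 1166
  {Blue, Amber}: total = 1254
  {Amber, Violet}: total = 1284
  {Blue, Violet}: total = 1362
Best pair: {Red, Blue} with total 936.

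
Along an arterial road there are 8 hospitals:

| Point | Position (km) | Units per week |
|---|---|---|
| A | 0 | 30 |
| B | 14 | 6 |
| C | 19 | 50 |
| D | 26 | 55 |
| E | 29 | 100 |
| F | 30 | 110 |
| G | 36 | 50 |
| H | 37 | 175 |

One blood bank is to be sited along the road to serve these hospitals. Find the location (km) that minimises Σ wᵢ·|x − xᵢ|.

For a sum of weighted absolute distances on a line, the optimum is the weighted median (not the mean). Total weight W = 576; half-weight = 288.
Sort by position and accumulate weight:
  km 0 (A, w=30) → cum 30
  km 14 (B, w=6) → cum 36
  km 19 (C, w=50) → cum 86
  km 26 (D, w=55) → cum 141
  km 29 (E, w=100) → cum 241
  km 30 (F, w=110) → cum 351  ≥ 288 → median here
  km 36 (G, w=50) → cum 401
  km 37 (H, w=175) → cum 576
Optimal location: km 30.

x = 30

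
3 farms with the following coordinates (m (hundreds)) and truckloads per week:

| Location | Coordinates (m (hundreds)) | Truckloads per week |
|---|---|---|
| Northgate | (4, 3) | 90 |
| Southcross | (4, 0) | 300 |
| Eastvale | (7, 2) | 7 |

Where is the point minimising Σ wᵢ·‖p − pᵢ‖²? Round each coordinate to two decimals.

(4.05, 0.72)

The minimiser of Σwᵢ‖p−pᵢ‖² is the weighted centroid p* = (Σwᵢpᵢ)/(Σwᵢ).
Σwᵢ = 397.
Σwᵢxᵢ = 90·4 + 300·4 + 7·7 = 1609.
Σwᵢyᵢ = 90·3 + 300·0 + 7·2 = 284.
x* = 1609/397 = 4.05, y* = 284/397 = 0.72.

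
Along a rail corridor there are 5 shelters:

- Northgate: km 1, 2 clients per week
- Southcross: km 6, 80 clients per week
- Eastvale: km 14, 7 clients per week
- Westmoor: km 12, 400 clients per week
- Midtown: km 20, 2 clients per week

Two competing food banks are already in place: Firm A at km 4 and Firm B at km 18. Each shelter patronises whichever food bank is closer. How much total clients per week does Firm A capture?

The indifferent point is the midpoint (4+18)/2 = 11; shelters left of it (closer to Firm A at 4) go to Firm A, those right go to Firm B.
  Northgate at 1 (w=2) → Firm A
  Southcross at 6 (w=80) → Firm A
  Westmoor at 12 (w=400) → Firm B
  Eastvale at 14 (w=7) → Firm B
  Midtown at 20 (w=2) → Firm B
Firm A captures 82; Firm B captures 409.

82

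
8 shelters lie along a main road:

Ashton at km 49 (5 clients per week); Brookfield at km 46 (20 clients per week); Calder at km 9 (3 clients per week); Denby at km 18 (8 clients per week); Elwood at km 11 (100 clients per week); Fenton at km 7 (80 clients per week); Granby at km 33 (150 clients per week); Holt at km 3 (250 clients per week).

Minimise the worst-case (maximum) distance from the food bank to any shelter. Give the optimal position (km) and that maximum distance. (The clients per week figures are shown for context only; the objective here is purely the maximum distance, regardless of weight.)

location 26, max distance 23

The 1-center on a line is the midpoint of the two extreme points: leftmost at 3, rightmost at 49.
Optimal location = (3 + 49)/2 = 26; maximum distance = (49 − 3)/2 = 23.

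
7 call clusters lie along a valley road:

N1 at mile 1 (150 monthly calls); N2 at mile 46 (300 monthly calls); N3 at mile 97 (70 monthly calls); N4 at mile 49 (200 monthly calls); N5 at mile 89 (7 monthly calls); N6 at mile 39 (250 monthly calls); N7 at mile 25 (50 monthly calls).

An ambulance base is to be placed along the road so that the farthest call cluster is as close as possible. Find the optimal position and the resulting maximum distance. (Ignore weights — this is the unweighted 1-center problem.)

The 1-center on a line is the midpoint of the two extreme points: leftmost at 1, rightmost at 97.
Optimal location = (1 + 97)/2 = 49; maximum distance = (97 − 1)/2 = 48.

location 49, max distance 48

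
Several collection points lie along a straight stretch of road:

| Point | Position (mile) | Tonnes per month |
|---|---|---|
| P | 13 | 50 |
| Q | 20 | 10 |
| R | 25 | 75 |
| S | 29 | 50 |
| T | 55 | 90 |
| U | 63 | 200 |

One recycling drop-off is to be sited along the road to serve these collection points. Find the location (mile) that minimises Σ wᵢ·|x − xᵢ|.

For a sum of weighted absolute distances on a line, the optimum is the weighted median (not the mean). Total weight W = 475; half-weight = 237.5.
Sort by position and accumulate weight:
  mile 13 (P, w=50) → cum 50
  mile 20 (Q, w=10) → cum 60
  mile 25 (R, w=75) → cum 135
  mile 29 (S, w=50) → cum 185
  mile 55 (T, w=90) → cum 275  ≥ 237.5 → median here
  mile 63 (U, w=200) → cum 475
Optimal location: mile 55.

x = 55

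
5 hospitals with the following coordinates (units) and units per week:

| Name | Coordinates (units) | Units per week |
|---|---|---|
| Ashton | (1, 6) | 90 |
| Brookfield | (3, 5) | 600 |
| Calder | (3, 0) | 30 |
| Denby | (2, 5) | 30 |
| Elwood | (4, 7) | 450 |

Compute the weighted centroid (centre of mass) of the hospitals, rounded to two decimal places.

The minimiser of Σwᵢ‖p−pᵢ‖² is the weighted centroid p* = (Σwᵢpᵢ)/(Σwᵢ).
Σwᵢ = 1200.
Σwᵢxᵢ = 90·1 + 600·3 + 30·3 + 30·2 + 450·4 = 3840.
Σwᵢyᵢ = 90·6 + 600·5 + 30·0 + 30·5 + 450·7 = 6840.
x* = 3840/1200 = 3.20, y* = 6840/1200 = 5.70.

(3.20, 5.70)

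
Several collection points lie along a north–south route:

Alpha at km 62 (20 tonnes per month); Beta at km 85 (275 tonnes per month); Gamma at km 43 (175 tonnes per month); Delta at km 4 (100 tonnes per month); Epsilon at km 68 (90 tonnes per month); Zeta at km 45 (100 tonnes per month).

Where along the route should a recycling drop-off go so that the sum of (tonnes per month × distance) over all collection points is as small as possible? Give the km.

For a sum of weighted absolute distances on a line, the optimum is the weighted median (not the mean). Total weight W = 760; half-weight = 380.
Sort by position and accumulate weight:
  km 4 (Delta, w=100) → cum 100
  km 43 (Gamma, w=175) → cum 275
  km 45 (Zeta, w=100) → cum 375
  km 62 (Alpha, w=20) → cum 395  ≥ 380 → median here
  km 68 (Epsilon, w=90) → cum 485
  km 85 (Beta, w=275) → cum 760
Optimal location: km 62.

x = 62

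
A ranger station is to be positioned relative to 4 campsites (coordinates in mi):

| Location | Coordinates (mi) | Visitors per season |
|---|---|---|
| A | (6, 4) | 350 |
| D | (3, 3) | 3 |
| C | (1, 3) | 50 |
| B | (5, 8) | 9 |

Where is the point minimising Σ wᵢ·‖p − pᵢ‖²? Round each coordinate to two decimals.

The minimiser of Σwᵢ‖p−pᵢ‖² is the weighted centroid p* = (Σwᵢpᵢ)/(Σwᵢ).
Σwᵢ = 412.
Σwᵢxᵢ = 350·6 + 3·3 + 50·1 + 9·5 = 2204.
Σwᵢyᵢ = 350·4 + 3·3 + 50·3 + 9·8 = 1631.
x* = 2204/412 = 5.35, y* = 1631/412 = 3.96.

(5.35, 3.96)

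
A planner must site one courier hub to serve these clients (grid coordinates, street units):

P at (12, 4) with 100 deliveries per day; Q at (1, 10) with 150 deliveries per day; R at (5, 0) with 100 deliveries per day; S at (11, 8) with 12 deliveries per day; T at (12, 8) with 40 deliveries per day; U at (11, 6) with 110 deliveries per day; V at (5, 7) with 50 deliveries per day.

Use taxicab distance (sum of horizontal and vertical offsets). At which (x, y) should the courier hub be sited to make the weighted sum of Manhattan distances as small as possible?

Manhattan distance separates: Σwᵢ(|x−xᵢ|+|y−yᵢ|) = Σwᵢ|x−xᵢ| + Σwᵢ|y−yᵢ|, so x and y are optimised independently as 1-D weighted medians.
Total weight W = 562; half = 281.
x-coordinate, sorted with cumulative weight:
  x=1 (Q, w=150) cum 150
  x=5 (R, w=100) cum 250
  x=5 (V, w=50) cum 300  ← median
  x=11 (S, w=12) cum 312
  x=11 (U, w=110) cum 422
  x=12 (P, w=100) cum 522
  x=12 (T, w=40) cum 562
⇒ x* = 5
y-coordinate, sorted with cumulative weight:
  y=0 (R, w=100) cum 100
  y=4 (P, w=100) cum 200
  y=6 (U, w=110) cum 310  ← median
  y=7 (V, w=50) cum 360
  y=8 (S, w=12) cum 372
  y=8 (T, w=40) cum 412
  y=10 (Q, w=150) cum 562
⇒ y* = 6

(5, 6)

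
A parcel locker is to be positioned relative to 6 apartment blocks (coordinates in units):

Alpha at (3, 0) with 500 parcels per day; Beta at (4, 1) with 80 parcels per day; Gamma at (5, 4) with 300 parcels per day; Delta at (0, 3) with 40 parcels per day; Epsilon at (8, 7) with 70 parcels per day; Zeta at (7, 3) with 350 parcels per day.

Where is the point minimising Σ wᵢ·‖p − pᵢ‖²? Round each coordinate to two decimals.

(4.72, 2.19)

The minimiser of Σwᵢ‖p−pᵢ‖² is the weighted centroid p* = (Σwᵢpᵢ)/(Σwᵢ).
Σwᵢ = 1340.
Σwᵢxᵢ = 500·3 + 80·4 + 300·5 + 40·0 + 70·8 + 350·7 = 6330.
Σwᵢyᵢ = 500·0 + 80·1 + 300·4 + 40·3 + 70·7 + 350·3 = 2940.
x* = 6330/1340 = 4.72, y* = 2940/1340 = 2.19.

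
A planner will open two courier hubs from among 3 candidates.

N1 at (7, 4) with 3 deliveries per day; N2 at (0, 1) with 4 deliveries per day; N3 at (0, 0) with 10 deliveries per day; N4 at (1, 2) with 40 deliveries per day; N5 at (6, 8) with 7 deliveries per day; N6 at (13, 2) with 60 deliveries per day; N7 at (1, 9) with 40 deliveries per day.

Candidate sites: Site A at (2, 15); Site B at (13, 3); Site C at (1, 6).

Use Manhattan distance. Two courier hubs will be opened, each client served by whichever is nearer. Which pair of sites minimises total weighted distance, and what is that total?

{Site B, Site C}, total 504

Evaluate every pair (each demand assigned to the nearer of the two):
  {Site B, Site C}: total = 504
  {Site A, Site B}: total = 1178
  {Site A, Site C}: total = 1407
Best pair: {Site B, Site C} with total 504.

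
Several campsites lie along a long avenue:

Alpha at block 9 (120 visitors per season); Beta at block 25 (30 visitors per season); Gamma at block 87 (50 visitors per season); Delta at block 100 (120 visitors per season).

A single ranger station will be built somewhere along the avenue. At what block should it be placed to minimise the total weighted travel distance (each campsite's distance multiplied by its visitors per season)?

x = 87

For a sum of weighted absolute distances on a line, the optimum is the weighted median (not the mean). Total weight W = 320; half-weight = 160.
Sort by position and accumulate weight:
  block 9 (Alpha, w=120) → cum 120
  block 25 (Beta, w=30) → cum 150
  block 87 (Gamma, w=50) → cum 200  ≥ 160 → median here
  block 100 (Delta, w=120) → cum 320
Optimal location: block 87.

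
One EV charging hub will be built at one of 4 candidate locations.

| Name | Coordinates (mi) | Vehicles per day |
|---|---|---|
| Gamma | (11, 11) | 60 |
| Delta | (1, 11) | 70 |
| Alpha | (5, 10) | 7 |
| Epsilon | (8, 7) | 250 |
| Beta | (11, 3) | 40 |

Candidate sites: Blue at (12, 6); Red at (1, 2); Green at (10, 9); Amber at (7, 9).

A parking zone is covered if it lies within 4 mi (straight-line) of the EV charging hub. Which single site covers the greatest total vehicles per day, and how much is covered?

Coverage radius r = 4 mi; a point is covered iff (Δx)²+(Δy)² ≤ 4² = 16.
  Blue (12, 6): covers {Beta} → 40
  Red (1, 2): covers {none} → 0
  Green (10, 9): covers {Gamma, Epsilon} → 310
  Amber (7, 9): covers {Alpha, Epsilon} → 257
Maximum coverage at Green: 310 vehicles per day.

Green, covering 310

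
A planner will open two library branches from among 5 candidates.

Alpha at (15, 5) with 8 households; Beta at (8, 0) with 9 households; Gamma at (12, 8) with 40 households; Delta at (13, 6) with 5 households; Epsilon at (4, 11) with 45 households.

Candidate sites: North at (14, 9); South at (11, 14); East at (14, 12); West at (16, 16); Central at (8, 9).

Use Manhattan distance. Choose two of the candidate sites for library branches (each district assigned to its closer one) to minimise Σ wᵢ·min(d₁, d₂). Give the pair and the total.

Evaluate every pair (each demand assigned to the nearer of the two):
  {North, Central}: total = 531
  {East, Central}: total = 650
  {South, Central}: total = 679
  {West, Central}: total = 679
  {North, South}: total = 765
  {North, East}: total = 810
  {North, West}: total = 855
  {South, East}: total = 942
  {East, West}: total = 996
  {South, West}: total = 1029
Best pair: {North, Central} with total 531.

{North, Central}, total 531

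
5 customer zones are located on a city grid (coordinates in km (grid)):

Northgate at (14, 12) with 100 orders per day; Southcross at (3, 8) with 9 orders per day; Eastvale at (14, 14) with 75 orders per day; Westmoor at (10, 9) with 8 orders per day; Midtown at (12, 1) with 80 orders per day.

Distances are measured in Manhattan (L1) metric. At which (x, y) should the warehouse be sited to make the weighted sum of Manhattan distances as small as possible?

Manhattan distance separates: Σwᵢ(|x−xᵢ|+|y−yᵢ|) = Σwᵢ|x−xᵢ| + Σwᵢ|y−yᵢ|, so x and y are optimised independently as 1-D weighted medians.
Total weight W = 272; half = 136.
x-coordinate, sorted with cumulative weight:
  x=3 (Southcross, w=9) cum 9
  x=10 (Westmoor, w=8) cum 17
  x=12 (Midtown, w=80) cum 97
  x=14 (Northgate, w=100) cum 197  ← median
  x=14 (Eastvale, w=75) cum 272
⇒ x* = 14
y-coordinate, sorted with cumulative weight:
  y=1 (Midtown, w=80) cum 80
  y=8 (Southcross, w=9) cum 89
  y=9 (Westmoor, w=8) cum 97
  y=12 (Northgate, w=100) cum 197  ← median
  y=14 (Eastvale, w=75) cum 272
⇒ y* = 12

(14, 12)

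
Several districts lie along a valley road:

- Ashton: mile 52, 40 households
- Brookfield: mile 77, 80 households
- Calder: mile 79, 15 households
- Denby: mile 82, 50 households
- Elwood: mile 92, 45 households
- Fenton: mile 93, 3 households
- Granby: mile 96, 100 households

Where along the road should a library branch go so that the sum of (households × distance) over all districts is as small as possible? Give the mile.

For a sum of weighted absolute distances on a line, the optimum is the weighted median (not the mean). Total weight W = 333; half-weight = 166.5.
Sort by position and accumulate weight:
  mile 52 (Ashton, w=40) → cum 40
  mile 77 (Brookfield, w=80) → cum 120
  mile 79 (Calder, w=15) → cum 135
  mile 82 (Denby, w=50) → cum 185  ≥ 166.5 → median here
  mile 92 (Elwood, w=45) → cum 230
  mile 93 (Fenton, w=3) → cum 233
  mile 96 (Granby, w=100) → cum 333
Optimal location: mile 82.

x = 82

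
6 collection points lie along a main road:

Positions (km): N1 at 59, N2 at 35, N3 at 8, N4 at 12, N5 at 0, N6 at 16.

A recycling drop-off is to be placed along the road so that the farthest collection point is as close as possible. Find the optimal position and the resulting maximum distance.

The 1-center on a line is the midpoint of the two extreme points: leftmost at 0, rightmost at 59.
Optimal location = (0 + 59)/2 = 29.5; maximum distance = (59 − 0)/2 = 29.5.

location 29.5, max distance 29.5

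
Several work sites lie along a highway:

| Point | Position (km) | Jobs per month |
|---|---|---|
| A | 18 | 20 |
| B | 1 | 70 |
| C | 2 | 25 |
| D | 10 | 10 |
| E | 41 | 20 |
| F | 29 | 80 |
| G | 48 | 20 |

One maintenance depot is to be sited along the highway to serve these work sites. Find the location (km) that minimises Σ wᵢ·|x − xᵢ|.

x = 18

For a sum of weighted absolute distances on a line, the optimum is the weighted median (not the mean). Total weight W = 245; half-weight = 122.5.
Sort by position and accumulate weight:
  km 1 (B, w=70) → cum 70
  km 2 (C, w=25) → cum 95
  km 10 (D, w=10) → cum 105
  km 18 (A, w=20) → cum 125  ≥ 122.5 → median here
  km 29 (F, w=80) → cum 205
  km 41 (E, w=20) → cum 225
  km 48 (G, w=20) → cum 245
Optimal location: km 18.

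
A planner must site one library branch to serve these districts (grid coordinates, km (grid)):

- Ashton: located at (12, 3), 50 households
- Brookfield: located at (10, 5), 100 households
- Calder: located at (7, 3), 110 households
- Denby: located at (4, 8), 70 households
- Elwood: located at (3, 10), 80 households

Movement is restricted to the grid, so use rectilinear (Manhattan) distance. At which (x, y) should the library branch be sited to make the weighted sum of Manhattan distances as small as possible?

(7, 5)

Manhattan distance separates: Σwᵢ(|x−xᵢ|+|y−yᵢ|) = Σwᵢ|x−xᵢ| + Σwᵢ|y−yᵢ|, so x and y are optimised independently as 1-D weighted medians.
Total weight W = 410; half = 205.
x-coordinate, sorted with cumulative weight:
  x=3 (Elwood, w=80) cum 80
  x=4 (Denby, w=70) cum 150
  x=7 (Calder, w=110) cum 260  ← median
  x=10 (Brookfield, w=100) cum 360
  x=12 (Ashton, w=50) cum 410
⇒ x* = 7
y-coordinate, sorted with cumulative weight:
  y=3 (Ashton, w=50) cum 50
  y=3 (Calder, w=110) cum 160
  y=5 (Brookfield, w=100) cum 260  ← median
  y=8 (Denby, w=70) cum 330
  y=10 (Elwood, w=80) cum 410
⇒ y* = 5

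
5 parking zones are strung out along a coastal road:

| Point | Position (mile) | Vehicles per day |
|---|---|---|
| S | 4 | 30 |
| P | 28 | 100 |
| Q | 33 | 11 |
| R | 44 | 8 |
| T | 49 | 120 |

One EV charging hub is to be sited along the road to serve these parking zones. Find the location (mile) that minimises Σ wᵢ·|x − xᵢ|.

x = 33

For a sum of weighted absolute distances on a line, the optimum is the weighted median (not the mean). Total weight W = 269; half-weight = 134.5.
Sort by position and accumulate weight:
  mile 4 (S, w=30) → cum 30
  mile 28 (P, w=100) → cum 130
  mile 33 (Q, w=11) → cum 141  ≥ 134.5 → median here
  mile 44 (R, w=8) → cum 149
  mile 49 (T, w=120) → cum 269
Optimal location: mile 33.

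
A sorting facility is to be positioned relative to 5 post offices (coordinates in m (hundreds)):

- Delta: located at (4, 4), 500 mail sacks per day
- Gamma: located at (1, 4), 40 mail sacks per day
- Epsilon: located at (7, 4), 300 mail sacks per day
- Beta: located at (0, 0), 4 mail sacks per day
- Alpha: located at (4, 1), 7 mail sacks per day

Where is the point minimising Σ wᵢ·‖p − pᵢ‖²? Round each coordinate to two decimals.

(4.90, 3.96)

The minimiser of Σwᵢ‖p−pᵢ‖² is the weighted centroid p* = (Σwᵢpᵢ)/(Σwᵢ).
Σwᵢ = 851.
Σwᵢxᵢ = 500·4 + 40·1 + 300·7 + 4·0 + 7·4 = 4168.
Σwᵢyᵢ = 500·4 + 40·4 + 300·4 + 4·0 + 7·1 = 3367.
x* = 4168/851 = 4.90, y* = 3367/851 = 3.96.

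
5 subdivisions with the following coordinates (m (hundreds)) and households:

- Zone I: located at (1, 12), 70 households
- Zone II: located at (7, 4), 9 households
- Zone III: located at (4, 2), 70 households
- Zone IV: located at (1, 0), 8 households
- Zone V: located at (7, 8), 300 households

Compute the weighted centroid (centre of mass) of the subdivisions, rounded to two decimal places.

The minimiser of Σwᵢ‖p−pᵢ‖² is the weighted centroid p* = (Σwᵢpᵢ)/(Σwᵢ).
Σwᵢ = 457.
Σwᵢxᵢ = 70·1 + 9·7 + 70·4 + 8·1 + 300·7 = 2521.
Σwᵢyᵢ = 70·12 + 9·4 + 70·2 + 8·0 + 300·8 = 3416.
x* = 2521/457 = 5.52, y* = 3416/457 = 7.47.

(5.52, 7.47)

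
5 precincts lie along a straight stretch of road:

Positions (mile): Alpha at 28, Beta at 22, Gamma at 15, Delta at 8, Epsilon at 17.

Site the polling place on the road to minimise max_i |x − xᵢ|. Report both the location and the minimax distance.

location 18, max distance 10

The 1-center on a line is the midpoint of the two extreme points: leftmost at 8, rightmost at 28.
Optimal location = (8 + 28)/2 = 18; maximum distance = (28 − 8)/2 = 10.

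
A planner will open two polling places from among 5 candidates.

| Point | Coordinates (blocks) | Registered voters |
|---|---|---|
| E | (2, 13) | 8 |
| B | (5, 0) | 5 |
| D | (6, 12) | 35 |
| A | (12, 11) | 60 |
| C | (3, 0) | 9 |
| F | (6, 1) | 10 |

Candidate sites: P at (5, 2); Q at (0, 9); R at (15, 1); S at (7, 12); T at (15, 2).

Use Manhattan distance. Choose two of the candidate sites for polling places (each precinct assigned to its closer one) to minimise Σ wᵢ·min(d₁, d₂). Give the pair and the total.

Evaluate every pair (each demand assigned to the nearer of the two):
  {P, S}: total = 509
  {R, S}: total = 705
  {S, T}: total = 729
  {Q, S}: total = 741
  {P, Q}: total = 1269
  {P, T}: total = 1283
  {P, R}: total = 1343
  {Q, T}: total = 1351
  {Q, R}: total = 1396
  {R, T}: total = 1839
Best pair: {P, S} with total 509.

{P, S}, total 509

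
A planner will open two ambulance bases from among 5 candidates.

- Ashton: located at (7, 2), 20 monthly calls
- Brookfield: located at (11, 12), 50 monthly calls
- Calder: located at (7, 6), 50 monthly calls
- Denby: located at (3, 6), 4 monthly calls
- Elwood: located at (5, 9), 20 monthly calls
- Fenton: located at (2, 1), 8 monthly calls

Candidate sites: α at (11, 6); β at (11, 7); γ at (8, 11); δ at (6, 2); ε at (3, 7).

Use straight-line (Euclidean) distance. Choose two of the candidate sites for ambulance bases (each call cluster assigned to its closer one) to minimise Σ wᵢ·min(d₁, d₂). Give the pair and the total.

{γ, δ}, total 509.4

Evaluate every pair (each demand assigned to the nearer of the two):
  {γ, δ}: total = 509.4
  {γ, ε}: total = 601.6
  {α, γ}: total = 654.0
  {β, δ}: total = 655.6
  {β, γ}: total = 679.3
  {β, ε}: total = 693.4
  {α, δ}: total = 707.1
  {α, ε}: total = 722.4
  {δ, ε}: total = 791.4
  {α, β}: total = 804.0
Best pair: {γ, δ} with total 509.4.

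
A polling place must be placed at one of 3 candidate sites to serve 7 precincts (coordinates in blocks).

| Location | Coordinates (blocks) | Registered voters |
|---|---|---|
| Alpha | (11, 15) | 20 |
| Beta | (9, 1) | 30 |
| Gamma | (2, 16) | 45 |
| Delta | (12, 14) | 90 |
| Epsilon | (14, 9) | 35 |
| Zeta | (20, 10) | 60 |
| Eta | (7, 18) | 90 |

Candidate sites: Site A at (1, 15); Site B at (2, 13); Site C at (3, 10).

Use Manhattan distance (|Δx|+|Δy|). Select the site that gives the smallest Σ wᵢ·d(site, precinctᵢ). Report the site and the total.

Total weighted distance at each candidate:
  Site A (1, 15): total = 4945
  Site B (2, 13): total = 4635
  Site C (3, 10): total = 4715
Minimum is at Site B with total 4635 blocks.

Site B, total 4635 blocks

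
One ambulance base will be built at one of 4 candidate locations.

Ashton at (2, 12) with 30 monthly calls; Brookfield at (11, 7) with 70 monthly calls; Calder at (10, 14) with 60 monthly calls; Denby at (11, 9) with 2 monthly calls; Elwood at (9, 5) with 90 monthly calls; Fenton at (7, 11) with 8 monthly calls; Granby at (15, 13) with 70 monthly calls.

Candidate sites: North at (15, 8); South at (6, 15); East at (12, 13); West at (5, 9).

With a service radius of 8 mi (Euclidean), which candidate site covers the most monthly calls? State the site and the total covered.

Coverage radius r = 8 mi; a point is covered iff (Δx)²+(Δy)² ≤ 8² = 64.
  North (15, 8): covers {Brookfield, Calder, Denby, Elwood, Granby} → 292
  South (6, 15): covers {Ashton, Calder, Denby, Fenton} → 100
  East (12, 13): covers {Brookfield, Calder, Denby, Fenton, Granby} → 210
  West (5, 9): covers {Ashton, Brookfield, Calder, Denby, Elwood, Fenton} → 260
Maximum coverage at North: 292 monthly calls.

North, covering 292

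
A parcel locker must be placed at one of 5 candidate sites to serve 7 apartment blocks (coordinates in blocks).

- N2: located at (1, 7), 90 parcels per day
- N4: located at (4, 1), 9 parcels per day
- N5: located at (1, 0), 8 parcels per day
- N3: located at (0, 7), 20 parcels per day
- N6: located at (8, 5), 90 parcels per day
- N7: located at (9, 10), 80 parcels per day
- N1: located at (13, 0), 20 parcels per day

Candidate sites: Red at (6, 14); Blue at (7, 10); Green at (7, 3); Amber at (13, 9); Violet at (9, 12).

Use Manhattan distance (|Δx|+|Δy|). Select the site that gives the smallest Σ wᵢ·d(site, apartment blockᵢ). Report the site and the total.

Total weighted distance at each candidate:
  Red (6, 14): total = 3597
  Blue (7, 10): total = 2266
  Green (7, 3): total = 2407
  Amber (13, 9): total = 3271
  Violet (9, 12): total = 2954
Minimum is at Blue with total 2266 blocks.

Blue, total 2266 blocks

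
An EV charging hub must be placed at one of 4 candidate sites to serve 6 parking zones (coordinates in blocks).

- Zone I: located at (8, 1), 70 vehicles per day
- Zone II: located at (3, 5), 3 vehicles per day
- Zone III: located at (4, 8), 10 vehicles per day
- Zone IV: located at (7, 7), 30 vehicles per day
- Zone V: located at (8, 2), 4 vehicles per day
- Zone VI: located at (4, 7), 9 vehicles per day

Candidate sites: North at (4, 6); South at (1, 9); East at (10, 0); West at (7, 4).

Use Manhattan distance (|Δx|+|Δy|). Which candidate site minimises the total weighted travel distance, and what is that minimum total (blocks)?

West, total 521 blocks

Total weighted distance at each candidate:
  North (4, 6): total = 817
  South (1, 9): total = 1449
  East (10, 0): total = 819
  West (7, 4): total = 521
Minimum is at West with total 521 blocks.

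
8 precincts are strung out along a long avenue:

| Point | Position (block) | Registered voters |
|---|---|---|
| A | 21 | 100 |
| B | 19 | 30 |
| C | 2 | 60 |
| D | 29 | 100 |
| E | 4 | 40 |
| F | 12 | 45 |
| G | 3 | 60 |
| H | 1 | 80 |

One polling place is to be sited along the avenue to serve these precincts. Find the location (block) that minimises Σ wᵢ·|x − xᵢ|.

For a sum of weighted absolute distances on a line, the optimum is the weighted median (not the mean). Total weight W = 515; half-weight = 257.5.
Sort by position and accumulate weight:
  block 1 (H, w=80) → cum 80
  block 2 (C, w=60) → cum 140
  block 3 (G, w=60) → cum 200
  block 4 (E, w=40) → cum 240
  block 12 (F, w=45) → cum 285  ≥ 257.5 → median here
  block 19 (B, w=30) → cum 315
  block 21 (A, w=100) → cum 415
  block 29 (D, w=100) → cum 515
Optimal location: block 12.

x = 12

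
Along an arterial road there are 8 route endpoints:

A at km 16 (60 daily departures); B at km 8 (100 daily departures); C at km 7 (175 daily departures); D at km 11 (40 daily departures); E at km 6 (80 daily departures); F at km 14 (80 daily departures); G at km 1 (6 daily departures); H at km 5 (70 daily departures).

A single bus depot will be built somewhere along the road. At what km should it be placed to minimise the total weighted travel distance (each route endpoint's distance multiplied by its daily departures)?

x = 7

For a sum of weighted absolute distances on a line, the optimum is the weighted median (not the mean). Total weight W = 611; half-weight = 305.5.
Sort by position and accumulate weight:
  km 1 (G, w=6) → cum 6
  km 5 (H, w=70) → cum 76
  km 6 (E, w=80) → cum 156
  km 7 (C, w=175) → cum 331  ≥ 305.5 → median here
  km 8 (B, w=100) → cum 431
  km 11 (D, w=40) → cum 471
  km 14 (F, w=80) → cum 551
  km 16 (A, w=60) → cum 611
Optimal location: km 7.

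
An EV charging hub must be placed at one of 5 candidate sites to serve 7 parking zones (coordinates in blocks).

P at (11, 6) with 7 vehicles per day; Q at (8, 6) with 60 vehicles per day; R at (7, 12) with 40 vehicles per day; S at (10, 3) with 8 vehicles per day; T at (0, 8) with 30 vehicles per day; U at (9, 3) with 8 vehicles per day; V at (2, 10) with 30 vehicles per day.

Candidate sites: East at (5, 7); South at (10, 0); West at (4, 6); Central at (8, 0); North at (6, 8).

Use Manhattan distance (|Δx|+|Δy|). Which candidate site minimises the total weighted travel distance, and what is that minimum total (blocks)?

Total weighted distance at each candidate:
  East (5, 7): total = 1065
  South (10, 0): total = 2265
  West (4, 6): total = 1145
  Central (8, 0): total = 1975
  North (6, 8): total = 985
Minimum is at North with total 985 blocks.

North, total 985 blocks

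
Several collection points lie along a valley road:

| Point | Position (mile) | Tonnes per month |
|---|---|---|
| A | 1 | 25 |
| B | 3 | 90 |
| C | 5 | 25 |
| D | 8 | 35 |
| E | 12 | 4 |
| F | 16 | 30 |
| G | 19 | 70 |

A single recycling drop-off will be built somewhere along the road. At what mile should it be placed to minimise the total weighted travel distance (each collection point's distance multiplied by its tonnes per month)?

For a sum of weighted absolute distances on a line, the optimum is the weighted median (not the mean). Total weight W = 279; half-weight = 139.5.
Sort by position and accumulate weight:
  mile 1 (A, w=25) → cum 25
  mile 3 (B, w=90) → cum 115
  mile 5 (C, w=25) → cum 140  ≥ 139.5 → median here
  mile 8 (D, w=35) → cum 175
  mile 12 (E, w=4) → cum 179
  mile 16 (F, w=30) → cum 209
  mile 19 (G, w=70) → cum 279
Optimal location: mile 5.

x = 5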